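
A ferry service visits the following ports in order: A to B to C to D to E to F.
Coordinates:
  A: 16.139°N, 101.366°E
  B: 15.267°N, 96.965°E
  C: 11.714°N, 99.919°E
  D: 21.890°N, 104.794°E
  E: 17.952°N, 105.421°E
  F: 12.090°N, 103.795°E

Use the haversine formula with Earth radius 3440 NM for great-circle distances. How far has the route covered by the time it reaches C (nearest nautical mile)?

Leg distances:
A→B: 259.7 NM  (cumulative 259.7 NM)
B→C: 274.3 NM  (cumulative 534.0 NM)
Cumulative distance at C ≈ 534 NM.

534 NM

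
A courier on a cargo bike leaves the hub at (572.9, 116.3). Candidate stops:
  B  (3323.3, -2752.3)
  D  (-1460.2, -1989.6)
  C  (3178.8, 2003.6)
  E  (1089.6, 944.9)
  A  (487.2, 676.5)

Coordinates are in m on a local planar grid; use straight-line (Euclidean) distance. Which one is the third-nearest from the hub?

D

Distance to each, sorted:
A: 566.7 m
E: 976.5 m
D: 2927.2 m
C: 3217.5 m
B: 3974.1 m
The third-nearest is D at 2927.2 m.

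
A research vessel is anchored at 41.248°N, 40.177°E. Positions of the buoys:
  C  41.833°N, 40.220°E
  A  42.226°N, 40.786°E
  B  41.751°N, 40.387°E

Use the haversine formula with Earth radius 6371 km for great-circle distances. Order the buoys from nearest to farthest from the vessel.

B, C, A

Distance from the vessel at 41.248°N, 40.177°E to each:
B 41.751°N, 40.387°E: 58.6 km
C 41.833°N, 40.220°E: 65.1 km
A 42.226°N, 40.786°E: 119.9 km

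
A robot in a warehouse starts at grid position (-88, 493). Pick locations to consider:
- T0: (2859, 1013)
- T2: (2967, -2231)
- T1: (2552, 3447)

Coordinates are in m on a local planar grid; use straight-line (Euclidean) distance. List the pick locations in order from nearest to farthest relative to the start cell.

T0, T1, T2

Computing each straight-line distance from (-88, 493):
T0 (2859, 1013): 2992.5 m
T1 (2552, 3447): 3961.8 m
T2 (2967, -2231): 4093.1 m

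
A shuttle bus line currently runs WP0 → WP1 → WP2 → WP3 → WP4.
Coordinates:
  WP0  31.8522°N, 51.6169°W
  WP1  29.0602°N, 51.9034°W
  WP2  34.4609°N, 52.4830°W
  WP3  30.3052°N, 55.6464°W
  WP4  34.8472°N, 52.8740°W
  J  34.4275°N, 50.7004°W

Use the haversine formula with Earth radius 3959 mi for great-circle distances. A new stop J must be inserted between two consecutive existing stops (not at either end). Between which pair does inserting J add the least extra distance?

Added distance for inserting J between each consecutive pair:
WP0–WP1: 369.5 mi
WP1–WP2: 104.4 mi
WP2–WP3: 165.7 mi
WP3–WP4: 179.5 mi
Smallest added distance is 104.4 mi, inserting between WP1 and WP2.

between WP1 and WP2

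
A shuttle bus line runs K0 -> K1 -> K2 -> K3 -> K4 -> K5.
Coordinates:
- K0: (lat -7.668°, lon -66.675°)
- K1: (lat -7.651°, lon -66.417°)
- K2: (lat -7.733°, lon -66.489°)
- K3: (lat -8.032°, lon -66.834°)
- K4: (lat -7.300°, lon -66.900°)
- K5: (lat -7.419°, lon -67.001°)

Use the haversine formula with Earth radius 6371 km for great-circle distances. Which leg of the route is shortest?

Leg distances:
K0→K1: 28.5 km
K1→K2: 12.1 km
K2→K3: 50.5 km
K3→K4: 81.7 km
K4→K5: 17.3 km
The shortest leg is K1–K2 at 12.1 km.

K1–K2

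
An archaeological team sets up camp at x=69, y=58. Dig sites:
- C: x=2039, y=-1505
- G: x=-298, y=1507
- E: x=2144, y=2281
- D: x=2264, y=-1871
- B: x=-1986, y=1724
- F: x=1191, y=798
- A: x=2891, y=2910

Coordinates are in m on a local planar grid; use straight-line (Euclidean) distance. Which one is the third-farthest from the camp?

D

Distance to each, sorted:
A: 4012.2 m
E: 3040.9 m
D: 2922.2 m
B: 2645.5 m
C: 2514.7 m
G: 1494.8 m
F: 1344.1 m
The third-farthest is D at 2922.2 m.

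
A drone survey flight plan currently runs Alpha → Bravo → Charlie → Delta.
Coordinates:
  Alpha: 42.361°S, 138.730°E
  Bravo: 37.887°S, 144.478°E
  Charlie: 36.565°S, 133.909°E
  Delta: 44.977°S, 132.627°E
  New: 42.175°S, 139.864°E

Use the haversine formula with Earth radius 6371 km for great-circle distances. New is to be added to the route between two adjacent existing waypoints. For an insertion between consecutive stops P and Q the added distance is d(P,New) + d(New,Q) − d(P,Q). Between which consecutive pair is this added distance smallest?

between Alpha and Bravo

Added distance for inserting New between each consecutive pair:
Alpha–Bravo: 16.1 km
Bravo–Charlie: 477.4 km
Charlie–Delta: 525.6 km
Smallest added distance is 16.1 km, inserting between Alpha and Bravo.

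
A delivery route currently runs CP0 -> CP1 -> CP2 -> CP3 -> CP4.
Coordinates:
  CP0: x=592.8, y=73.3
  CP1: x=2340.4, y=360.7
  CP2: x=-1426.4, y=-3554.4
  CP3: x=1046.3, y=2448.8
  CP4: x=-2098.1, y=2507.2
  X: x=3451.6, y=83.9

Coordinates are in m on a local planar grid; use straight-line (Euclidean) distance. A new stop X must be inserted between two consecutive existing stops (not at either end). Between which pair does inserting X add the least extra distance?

between CP1 and CP2

Added distance for inserting X between each consecutive pair:
CP0–CP1: 2232.9 m
CP1–CP2: 1797.6 m
CP2–CP3: 2966.1 m
CP3–CP4: 6283.9 m
Smallest added distance is 1797.6 m, inserting between CP1 and CP2.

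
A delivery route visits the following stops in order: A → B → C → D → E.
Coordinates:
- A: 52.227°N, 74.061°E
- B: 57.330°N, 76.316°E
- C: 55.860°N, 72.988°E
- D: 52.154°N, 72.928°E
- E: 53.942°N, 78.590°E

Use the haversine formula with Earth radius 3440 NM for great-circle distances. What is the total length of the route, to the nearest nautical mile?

Leg distances:
A→B: 316.1 NM  (cumulative 316.1 NM)
B→C: 141.0 NM  (cumulative 457.1 NM)
C→D: 222.5 NM  (cumulative 679.7 NM)
D→E: 230.7 NM  (cumulative 910.4 NM)
Total route length ≈ 910 NM.

910 NM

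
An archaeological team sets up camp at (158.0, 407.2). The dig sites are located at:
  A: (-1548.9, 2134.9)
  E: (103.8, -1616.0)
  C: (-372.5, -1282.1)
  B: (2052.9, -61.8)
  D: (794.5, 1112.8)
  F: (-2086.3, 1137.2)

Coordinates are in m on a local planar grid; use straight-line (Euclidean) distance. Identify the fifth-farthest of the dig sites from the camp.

Distances from the camp ((158.0, 407.2)):
A: 2428.7 m
F: 2360.0 m
E: 2023.9 m
B: 1952.1 m
C: 1770.6 m
D: 950.3 m
The fifth-farthest is C at 1770.6 m.

C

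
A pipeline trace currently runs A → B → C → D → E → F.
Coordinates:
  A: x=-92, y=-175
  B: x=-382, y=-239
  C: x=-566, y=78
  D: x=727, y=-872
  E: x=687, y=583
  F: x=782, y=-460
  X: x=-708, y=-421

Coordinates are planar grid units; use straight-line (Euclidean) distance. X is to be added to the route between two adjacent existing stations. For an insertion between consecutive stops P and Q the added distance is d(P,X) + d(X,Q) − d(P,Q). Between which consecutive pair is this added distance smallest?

Added distance for inserting X between each consecutive pair:
A–B: 739.7
B–C: 525.6
C–D: 418.5
D–E: 1767.4
E–F: 2161.9
Smallest added distance is 418.5, inserting between C and D.

between C and D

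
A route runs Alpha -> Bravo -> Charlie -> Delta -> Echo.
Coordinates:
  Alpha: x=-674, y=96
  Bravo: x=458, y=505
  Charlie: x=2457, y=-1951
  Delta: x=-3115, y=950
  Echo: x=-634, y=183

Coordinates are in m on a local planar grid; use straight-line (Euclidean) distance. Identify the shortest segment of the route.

Alpha–Bravo

Leg distances:
Alpha→Bravo: 1203.6 m
Bravo→Charlie: 3166.7 m
Charlie→Delta: 6282.0 m
Delta→Echo: 2596.9 m
The shortest leg is Alpha–Bravo at 1203.6 m.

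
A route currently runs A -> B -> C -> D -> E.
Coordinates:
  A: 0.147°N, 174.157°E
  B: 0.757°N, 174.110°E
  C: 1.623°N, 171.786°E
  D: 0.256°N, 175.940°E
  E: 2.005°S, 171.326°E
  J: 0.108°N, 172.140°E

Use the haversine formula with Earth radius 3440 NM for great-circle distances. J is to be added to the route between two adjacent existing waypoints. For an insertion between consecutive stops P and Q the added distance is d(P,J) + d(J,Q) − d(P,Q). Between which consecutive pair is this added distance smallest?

Added distance for inserting J between each consecutive pair:
A–B: 208.9 NM
B–C: 69.1 NM
C–D: 59.2 NM
D–E: 55.8 NM
Smallest added distance is 55.8 NM, inserting between D and E.

between D and E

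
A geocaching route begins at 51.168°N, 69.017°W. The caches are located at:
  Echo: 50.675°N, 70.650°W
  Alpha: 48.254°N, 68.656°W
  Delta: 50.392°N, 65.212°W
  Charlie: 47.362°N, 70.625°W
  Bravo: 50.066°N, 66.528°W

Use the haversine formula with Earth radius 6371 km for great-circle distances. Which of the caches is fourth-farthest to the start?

Distances from the start (51.168°N, 69.017°W):
Charlie: 439.0 km
Alpha: 325.1 km
Delta: 281.1 km
Bravo: 214.1 km
Echo: 126.9 km
The fourth-farthest is Bravo at 214.1 km.

Bravo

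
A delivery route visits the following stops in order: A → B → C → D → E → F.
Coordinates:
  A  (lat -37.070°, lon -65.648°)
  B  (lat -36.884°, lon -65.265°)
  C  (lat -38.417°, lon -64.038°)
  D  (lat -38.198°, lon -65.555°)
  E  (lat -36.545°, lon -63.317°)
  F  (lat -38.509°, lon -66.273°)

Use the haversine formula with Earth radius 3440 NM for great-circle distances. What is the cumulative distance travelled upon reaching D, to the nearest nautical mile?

Leg distances:
A→B: 21.5 NM  (cumulative 21.5 NM)
B→C: 109.0 NM  (cumulative 130.5 NM)
C→D: 72.7 NM  (cumulative 203.1 NM)
Cumulative distance at D ≈ 203 NM.

203 NM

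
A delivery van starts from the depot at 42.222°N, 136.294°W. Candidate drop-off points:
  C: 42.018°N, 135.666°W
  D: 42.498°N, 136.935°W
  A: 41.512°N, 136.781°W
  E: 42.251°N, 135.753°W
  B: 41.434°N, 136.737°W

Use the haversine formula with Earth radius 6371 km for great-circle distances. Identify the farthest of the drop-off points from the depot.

B

Distance to each, sorted:
B: 95.0 km
A: 88.7 km
D: 61.0 km
C: 56.5 km
E: 44.7 km
The farthest is B at 95.0 km.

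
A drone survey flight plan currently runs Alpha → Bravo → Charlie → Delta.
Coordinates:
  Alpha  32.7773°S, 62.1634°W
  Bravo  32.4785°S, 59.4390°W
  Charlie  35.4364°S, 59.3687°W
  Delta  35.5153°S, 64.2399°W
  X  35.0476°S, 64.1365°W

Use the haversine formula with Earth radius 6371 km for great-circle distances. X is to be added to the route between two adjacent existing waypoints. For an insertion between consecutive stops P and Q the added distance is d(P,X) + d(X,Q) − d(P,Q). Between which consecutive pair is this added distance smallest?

between Charlie and Delta

Added distance for inserting X between each consecutive pair:
Alpha–Bravo: 573.6 km
Bravo–Charlie: 625.8 km
Charlie–Delta: 46.8 km
Smallest added distance is 46.8 km, inserting between Charlie and Delta.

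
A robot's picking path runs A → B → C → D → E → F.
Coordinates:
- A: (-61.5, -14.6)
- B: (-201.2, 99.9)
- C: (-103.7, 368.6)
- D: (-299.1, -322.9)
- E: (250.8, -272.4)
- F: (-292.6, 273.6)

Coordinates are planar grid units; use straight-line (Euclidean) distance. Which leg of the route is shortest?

A–B

Leg distances:
A→B: 180.6
B→C: 285.8
C→D: 718.6
D→E: 552.2
E→F: 770.3
The shortest leg is A–B at 180.6.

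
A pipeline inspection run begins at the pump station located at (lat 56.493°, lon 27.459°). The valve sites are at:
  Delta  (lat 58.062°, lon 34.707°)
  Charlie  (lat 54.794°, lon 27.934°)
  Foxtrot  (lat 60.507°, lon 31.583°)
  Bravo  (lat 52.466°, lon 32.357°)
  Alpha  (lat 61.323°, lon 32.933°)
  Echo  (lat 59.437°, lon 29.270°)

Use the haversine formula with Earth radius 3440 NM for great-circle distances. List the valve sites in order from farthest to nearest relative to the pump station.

Alpha, Bravo, Foxtrot, Delta, Echo, Charlie

Distance from the pump station at (lat 56.493°, lon 27.459°) to each:
Alpha (lat 61.323°, lon 32.933°): 335.7 NM
Bravo (lat 52.466°, lon 32.357°): 295.9 NM
Foxtrot (lat 60.507°, lon 31.583°): 273.4 NM
Delta (lat 58.062°, lon 34.707°): 253.2 NM
Echo (lat 59.437°, lon 29.270°): 185.9 NM
Charlie (lat 54.794°, lon 27.934°): 103.3 NM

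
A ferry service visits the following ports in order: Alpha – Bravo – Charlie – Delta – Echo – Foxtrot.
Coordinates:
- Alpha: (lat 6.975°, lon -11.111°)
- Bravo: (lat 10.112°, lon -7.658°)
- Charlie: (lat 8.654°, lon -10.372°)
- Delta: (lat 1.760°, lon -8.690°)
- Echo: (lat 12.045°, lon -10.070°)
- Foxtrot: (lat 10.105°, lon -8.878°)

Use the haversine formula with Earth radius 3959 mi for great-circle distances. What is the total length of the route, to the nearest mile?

1895 mi

Leg distances:
Alpha→Bravo: 320.4 mi  (cumulative 320.4 mi)
Bravo→Charlie: 210.7 mi  (cumulative 531.0 mi)
Charlie→Delta: 490.2 mi  (cumulative 1021.2 mi)
Delta→Echo: 716.9 mi  (cumulative 1738.2 mi)
Echo→Foxtrot: 156.5 mi  (cumulative 1894.7 mi)
Total route length ≈ 1895 mi.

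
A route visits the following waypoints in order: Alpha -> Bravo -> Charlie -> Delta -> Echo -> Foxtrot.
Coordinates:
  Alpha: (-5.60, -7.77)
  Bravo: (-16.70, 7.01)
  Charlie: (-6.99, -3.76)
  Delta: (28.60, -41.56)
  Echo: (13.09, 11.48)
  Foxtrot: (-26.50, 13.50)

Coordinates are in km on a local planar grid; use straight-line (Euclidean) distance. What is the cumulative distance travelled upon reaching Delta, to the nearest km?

85 km

Leg distances:
Alpha→Bravo: 18.5 km  (cumulative 18.5 km)
Bravo→Charlie: 14.5 km  (cumulative 33.0 km)
Charlie→Delta: 51.9 km  (cumulative 84.9 km)
Cumulative distance at Delta ≈ 85 km.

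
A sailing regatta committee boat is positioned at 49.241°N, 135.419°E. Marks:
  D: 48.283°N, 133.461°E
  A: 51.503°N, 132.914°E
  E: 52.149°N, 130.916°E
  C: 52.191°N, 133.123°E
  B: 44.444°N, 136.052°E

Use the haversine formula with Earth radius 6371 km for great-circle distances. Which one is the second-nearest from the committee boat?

A

Distance to each, sorted:
D: 178.7 km
A: 307.9 km
C: 365.6 km
E: 452.8 km
B: 535.6 km
The second-nearest is A at 307.9 km.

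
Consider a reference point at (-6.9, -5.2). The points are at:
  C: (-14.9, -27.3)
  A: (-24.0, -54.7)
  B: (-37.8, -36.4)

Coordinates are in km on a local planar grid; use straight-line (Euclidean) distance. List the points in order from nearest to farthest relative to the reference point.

C, B, A

Distance from the reference point at (-6.9, -5.2) to each:
C (-14.9, -27.3): 23.5 km
B (-37.8, -36.4): 43.9 km
A (-24.0, -54.7): 52.4 km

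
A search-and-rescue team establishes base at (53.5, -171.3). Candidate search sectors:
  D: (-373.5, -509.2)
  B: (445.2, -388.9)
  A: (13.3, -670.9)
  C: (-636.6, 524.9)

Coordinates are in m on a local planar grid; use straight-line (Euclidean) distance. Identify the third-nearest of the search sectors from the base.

Distance to each, sorted:
B: 448.1 m
A: 501.2 m
D: 544.5 m
C: 980.3 m
The third-nearest is D at 544.5 m.

D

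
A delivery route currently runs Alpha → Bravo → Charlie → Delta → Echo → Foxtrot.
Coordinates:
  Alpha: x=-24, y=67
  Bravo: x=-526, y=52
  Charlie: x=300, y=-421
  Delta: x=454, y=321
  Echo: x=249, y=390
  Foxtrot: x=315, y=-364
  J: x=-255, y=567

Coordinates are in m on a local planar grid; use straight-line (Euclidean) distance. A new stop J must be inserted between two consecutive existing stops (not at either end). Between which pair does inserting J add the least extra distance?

Added distance for inserting J between each consecutive pair:
Alpha–Bravo: 630.5 m
Bravo–Charlie: 763.3 m
Charlie–Delta: 1125.9 m
Delta–Echo: 1068.3 m
Echo–Foxtrot: 868.9 m
Smallest added distance is 630.5 m, inserting between Alpha and Bravo.

between Alpha and Bravo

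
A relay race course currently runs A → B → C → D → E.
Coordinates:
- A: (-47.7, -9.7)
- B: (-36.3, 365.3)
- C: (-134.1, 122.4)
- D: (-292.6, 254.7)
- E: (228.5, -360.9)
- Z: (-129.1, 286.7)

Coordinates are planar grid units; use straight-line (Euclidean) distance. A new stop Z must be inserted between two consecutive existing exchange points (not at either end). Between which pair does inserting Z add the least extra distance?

between B and C

Added distance for inserting Z between each consecutive pair:
A–B: 53.8
B–C: 24.1
C–D: 124.5
D–E: 99.8
Smallest added distance is 24.1, inserting between B and C.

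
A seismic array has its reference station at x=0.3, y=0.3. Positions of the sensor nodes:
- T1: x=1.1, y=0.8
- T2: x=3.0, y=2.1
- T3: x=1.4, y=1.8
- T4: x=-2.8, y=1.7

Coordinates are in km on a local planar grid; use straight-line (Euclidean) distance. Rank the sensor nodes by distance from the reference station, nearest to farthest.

T1, T3, T2, T4

Computing each straight-line distance from x=0.3, y=0.3:
T1 x=1.1, y=0.8: 0.9 km
T3 x=1.4, y=1.8: 1.9 km
T2 x=3.0, y=2.1: 3.2 km
T4 x=-2.8, y=1.7: 3.4 km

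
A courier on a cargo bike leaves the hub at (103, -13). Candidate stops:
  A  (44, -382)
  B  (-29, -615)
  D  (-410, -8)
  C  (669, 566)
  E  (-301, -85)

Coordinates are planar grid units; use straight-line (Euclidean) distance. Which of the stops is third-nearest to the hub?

D

Distance to each, sorted:
A: 373.7
E: 410.4
D: 513.0
B: 616.3
C: 809.7
The third-nearest is D at 513.0.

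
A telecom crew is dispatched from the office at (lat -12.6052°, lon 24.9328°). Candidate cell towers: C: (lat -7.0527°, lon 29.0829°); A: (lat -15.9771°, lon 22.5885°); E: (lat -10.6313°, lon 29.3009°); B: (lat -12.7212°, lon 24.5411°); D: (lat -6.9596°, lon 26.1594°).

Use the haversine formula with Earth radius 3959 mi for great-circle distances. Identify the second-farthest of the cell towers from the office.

Distance to each, sorted:
C: 476.4 mi
D: 398.9 mi
E: 325.6 mi
A: 280.9 mi
B: 27.6 mi
The second-farthest is D at 398.9 mi.

D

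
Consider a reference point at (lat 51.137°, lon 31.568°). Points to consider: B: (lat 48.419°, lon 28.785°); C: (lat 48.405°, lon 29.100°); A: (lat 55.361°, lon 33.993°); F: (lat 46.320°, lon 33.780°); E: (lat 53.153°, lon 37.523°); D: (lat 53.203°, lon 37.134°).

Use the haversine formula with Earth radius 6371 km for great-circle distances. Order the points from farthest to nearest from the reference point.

Distances from the reference point:
F (lat 46.320°, lon 33.780°): 559.6 km
A (lat 55.361°, lon 33.993°): 496.5 km
E (lat 53.153°, lon 37.523°): 463.9 km
D (lat 53.203°, lon 37.134°): 443.5 km
B (lat 48.419°, lon 28.785°): 362.3 km
C (lat 48.405°, lon 29.100°): 351.7 km

F, A, E, D, B, C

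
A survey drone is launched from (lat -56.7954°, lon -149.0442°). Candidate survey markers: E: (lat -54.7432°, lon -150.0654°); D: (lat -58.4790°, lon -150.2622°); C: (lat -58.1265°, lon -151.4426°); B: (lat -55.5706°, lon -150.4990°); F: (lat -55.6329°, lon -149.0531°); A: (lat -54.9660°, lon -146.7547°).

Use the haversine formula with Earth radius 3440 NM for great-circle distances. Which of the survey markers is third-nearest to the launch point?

Distances from the launch point ((lat -56.7954°, lon -149.0442°)):
F: 69.8 NM
B: 88.1 NM
D: 108.4 NM
C: 111.3 NM
E: 127.9 NM
A: 134.2 NM
The third-nearest is D at 108.4 NM.

D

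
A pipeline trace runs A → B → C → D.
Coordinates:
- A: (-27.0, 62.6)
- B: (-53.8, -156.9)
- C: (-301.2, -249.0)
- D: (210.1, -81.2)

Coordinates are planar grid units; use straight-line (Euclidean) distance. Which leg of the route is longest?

C–D

Leg distances:
A→B: 221.1
B→C: 264.0
C→D: 538.1
The longest leg is C–D at 538.1.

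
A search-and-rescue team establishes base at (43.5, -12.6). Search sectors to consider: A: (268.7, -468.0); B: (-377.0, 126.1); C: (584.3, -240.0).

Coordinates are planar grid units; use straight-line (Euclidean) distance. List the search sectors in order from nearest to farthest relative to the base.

B, A, C

Distances from the base:
B (-377.0, 126.1): 442.8
A (268.7, -468.0): 508.0
C (584.3, -240.0): 586.7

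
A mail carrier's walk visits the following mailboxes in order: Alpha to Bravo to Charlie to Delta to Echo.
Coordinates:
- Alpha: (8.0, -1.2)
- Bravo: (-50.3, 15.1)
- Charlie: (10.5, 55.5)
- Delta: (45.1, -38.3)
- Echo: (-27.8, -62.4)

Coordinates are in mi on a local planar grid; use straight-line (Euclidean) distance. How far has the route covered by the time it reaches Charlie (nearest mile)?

Leg distances:
Alpha→Bravo: 60.5 mi  (cumulative 60.5 mi)
Bravo→Charlie: 73.0 mi  (cumulative 133.5 mi)
Cumulative distance at Charlie ≈ 134 mi.

134 mi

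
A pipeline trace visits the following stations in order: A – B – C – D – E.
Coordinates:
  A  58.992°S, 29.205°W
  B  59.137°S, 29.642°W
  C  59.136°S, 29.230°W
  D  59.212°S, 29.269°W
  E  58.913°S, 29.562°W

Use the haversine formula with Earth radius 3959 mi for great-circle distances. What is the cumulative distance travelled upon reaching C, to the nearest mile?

33 mi

Leg distances:
A→B: 18.5 mi  (cumulative 18.5 mi)
B→C: 14.6 mi  (cumulative 33.1 mi)
Cumulative distance at C ≈ 33 mi.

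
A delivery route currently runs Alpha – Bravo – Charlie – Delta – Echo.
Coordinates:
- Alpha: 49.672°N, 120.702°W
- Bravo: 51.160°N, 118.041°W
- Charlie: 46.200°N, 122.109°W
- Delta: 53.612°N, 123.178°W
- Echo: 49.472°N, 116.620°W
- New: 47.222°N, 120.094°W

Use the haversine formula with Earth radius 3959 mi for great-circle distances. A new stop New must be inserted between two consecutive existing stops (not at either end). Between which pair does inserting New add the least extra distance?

Added distance for inserting New between each consecutive pair:
Alpha–Bravo: 303.1 mi
Bravo–Charlie: 16.6 mi
Charlie–Delta: 66.2 mi
Delta–Echo: 283.3 mi
Smallest added distance is 16.6 mi, inserting between Bravo and Charlie.

between Bravo and Charlie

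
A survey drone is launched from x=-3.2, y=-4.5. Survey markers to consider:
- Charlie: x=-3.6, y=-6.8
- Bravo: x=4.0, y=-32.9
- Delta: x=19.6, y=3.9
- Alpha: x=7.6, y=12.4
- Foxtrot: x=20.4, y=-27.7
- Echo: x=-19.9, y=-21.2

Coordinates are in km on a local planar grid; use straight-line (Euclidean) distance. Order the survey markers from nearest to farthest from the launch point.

Distances from the launch point:
Charlie x=-3.6, y=-6.8: 2.3 km
Alpha x=7.6, y=12.4: 20.1 km
Echo x=-19.9, y=-21.2: 23.6 km
Delta x=19.6, y=3.9: 24.3 km
Bravo x=4.0, y=-32.9: 29.3 km
Foxtrot x=20.4, y=-27.7: 33.1 km

Charlie, Alpha, Echo, Delta, Bravo, Foxtrot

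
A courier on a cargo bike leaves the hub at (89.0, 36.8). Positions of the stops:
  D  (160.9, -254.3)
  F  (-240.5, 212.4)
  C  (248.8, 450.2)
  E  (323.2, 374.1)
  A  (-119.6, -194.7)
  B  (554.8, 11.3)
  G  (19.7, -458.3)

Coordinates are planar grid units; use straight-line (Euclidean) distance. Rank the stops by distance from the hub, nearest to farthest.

D, A, F, E, C, B, G

Computing each straight-line distance from (89.0, 36.8):
D (160.9, -254.3): 299.8
A (-119.6, -194.7): 311.6
F (-240.5, 212.4): 373.4
E (323.2, 374.1): 410.6
C (248.8, 450.2): 443.2
B (554.8, 11.3): 466.5
G (19.7, -458.3): 499.9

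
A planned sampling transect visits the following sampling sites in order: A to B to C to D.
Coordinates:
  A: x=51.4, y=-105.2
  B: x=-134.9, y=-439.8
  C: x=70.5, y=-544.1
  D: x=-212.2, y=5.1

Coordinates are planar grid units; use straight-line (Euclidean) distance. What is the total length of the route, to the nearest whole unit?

Leg distances:
A→B: 383.0  (cumulative 383.0)
B→C: 230.4  (cumulative 613.3)
C→D: 617.7  (cumulative 1231.0)
Total route length ≈ 1231.

1231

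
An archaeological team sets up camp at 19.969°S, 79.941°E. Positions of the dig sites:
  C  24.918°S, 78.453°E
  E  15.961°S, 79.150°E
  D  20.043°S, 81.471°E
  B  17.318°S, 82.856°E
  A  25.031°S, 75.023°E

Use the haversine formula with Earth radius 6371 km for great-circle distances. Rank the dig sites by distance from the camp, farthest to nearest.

Computing each great-circle distance from 19.969°S, 79.941°E:
A 25.031°S, 75.023°E: 756.2 km
C 24.918°S, 78.453°E: 571.1 km
E 15.961°S, 79.150°E: 453.5 km
B 17.318°S, 82.856°E: 425.7 km
D 20.043°S, 81.471°E: 160.1 km

A, C, E, B, D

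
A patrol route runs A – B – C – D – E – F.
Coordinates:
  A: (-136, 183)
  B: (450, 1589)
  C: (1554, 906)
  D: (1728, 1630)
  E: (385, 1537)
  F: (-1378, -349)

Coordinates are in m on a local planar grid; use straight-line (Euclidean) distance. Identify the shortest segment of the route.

C–D

Leg distances:
A→B: 1523.2 m
B→C: 1298.2 m
C→D: 744.6 m
D→E: 1346.2 m
E→F: 2581.7 m
The shortest leg is C–D at 744.6 m.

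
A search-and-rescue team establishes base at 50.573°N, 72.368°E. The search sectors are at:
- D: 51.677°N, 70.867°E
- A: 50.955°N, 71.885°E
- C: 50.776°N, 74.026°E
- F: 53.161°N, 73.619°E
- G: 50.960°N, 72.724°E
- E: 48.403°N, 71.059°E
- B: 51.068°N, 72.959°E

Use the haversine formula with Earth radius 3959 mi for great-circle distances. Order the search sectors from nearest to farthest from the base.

Distances from the base:
G 50.960°N, 72.724°E: 30.9 mi
A 50.955°N, 71.885°E: 33.8 mi
B 51.068°N, 72.959°E: 42.8 mi
C 50.776°N, 74.026°E: 73.9 mi
D 51.677°N, 70.867°E: 100.3 mi
E 48.403°N, 71.059°E: 161.0 mi
F 53.161°N, 73.619°E: 186.6 mi

G, A, B, C, D, E, F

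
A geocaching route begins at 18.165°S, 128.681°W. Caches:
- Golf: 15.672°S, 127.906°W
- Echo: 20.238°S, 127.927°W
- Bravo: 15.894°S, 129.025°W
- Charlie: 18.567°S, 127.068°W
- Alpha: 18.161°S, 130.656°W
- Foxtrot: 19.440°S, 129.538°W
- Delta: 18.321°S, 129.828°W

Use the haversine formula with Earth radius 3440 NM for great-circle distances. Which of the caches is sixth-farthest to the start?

Distance to each, sorted:
Golf: 156.2 NM
Bravo: 137.8 NM
Echo: 131.6 NM
Alpha: 112.7 NM
Charlie: 95.0 NM
Foxtrot: 90.7 NM
Delta: 66.1 NM
The sixth-farthest is Foxtrot at 90.7 NM.

Foxtrot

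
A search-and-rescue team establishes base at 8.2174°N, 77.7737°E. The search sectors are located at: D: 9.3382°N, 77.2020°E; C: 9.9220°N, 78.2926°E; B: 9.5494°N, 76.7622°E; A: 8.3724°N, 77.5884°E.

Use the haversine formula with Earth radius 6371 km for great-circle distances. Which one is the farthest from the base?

Distance to each, sorted:
C: 197.9 km
B: 185.2 km
D: 139.6 km
A: 26.7 km
The farthest is C at 197.9 km.

C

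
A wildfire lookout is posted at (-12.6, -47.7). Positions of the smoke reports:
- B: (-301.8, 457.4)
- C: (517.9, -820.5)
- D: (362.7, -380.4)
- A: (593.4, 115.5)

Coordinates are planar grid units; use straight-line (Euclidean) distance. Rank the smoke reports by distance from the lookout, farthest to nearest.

C, A, B, D

Computing each straight-line distance from (-12.6, -47.7):
C (517.9, -820.5): 937.4
A (593.4, 115.5): 627.6
B (-301.8, 457.4): 582.0
D (362.7, -380.4): 501.5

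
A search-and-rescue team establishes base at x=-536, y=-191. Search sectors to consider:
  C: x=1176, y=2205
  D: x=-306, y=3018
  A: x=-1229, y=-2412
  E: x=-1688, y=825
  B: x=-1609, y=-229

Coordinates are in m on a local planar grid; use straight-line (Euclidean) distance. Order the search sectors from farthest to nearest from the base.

D, C, A, E, B

Distances from the base:
D x=-306, y=3018: 3217.2 m
C x=1176, y=2205: 2944.8 m
A x=-1229, y=-2412: 2326.6 m
E x=-1688, y=825: 1536.0 m
B x=-1609, y=-229: 1073.7 m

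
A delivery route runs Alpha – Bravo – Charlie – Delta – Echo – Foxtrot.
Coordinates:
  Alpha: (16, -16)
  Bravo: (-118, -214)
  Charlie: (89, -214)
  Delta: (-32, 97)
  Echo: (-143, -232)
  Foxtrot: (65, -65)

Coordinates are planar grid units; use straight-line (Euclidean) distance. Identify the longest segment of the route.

Leg distances:
Alpha→Bravo: 239.1
Bravo→Charlie: 207.0
Charlie→Delta: 333.7
Delta→Echo: 347.2
Echo→Foxtrot: 266.7
The longest leg is Delta–Echo at 347.2.

Delta–Echo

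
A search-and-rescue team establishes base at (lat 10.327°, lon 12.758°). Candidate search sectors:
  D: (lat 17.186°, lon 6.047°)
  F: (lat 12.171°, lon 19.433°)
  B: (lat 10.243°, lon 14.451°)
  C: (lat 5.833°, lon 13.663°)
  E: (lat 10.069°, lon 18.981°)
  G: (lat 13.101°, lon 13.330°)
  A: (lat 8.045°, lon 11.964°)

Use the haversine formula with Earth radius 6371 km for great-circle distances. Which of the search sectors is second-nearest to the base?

A

Distances from the base ((lat 10.327°, lon 12.758°)):
B: 185.5 km
A: 268.3 km
G: 314.7 km
C: 509.5 km
E: 681.6 km
F: 756.2 km
D: 1051.8 km
The second-nearest is A at 268.3 km.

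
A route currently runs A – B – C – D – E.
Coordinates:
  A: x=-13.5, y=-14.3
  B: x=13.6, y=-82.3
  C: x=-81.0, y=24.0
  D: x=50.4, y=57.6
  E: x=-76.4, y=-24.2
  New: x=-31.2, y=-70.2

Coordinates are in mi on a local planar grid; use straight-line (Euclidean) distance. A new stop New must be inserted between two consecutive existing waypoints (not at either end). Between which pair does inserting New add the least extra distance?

between B and C

Added distance for inserting New between each consecutive pair:
A–B: 31.8 mi
B–C: 10.7 mi
C–D: 122.6 mi
D–E: 65.2 mi
Smallest added distance is 10.7 mi, inserting between B and C.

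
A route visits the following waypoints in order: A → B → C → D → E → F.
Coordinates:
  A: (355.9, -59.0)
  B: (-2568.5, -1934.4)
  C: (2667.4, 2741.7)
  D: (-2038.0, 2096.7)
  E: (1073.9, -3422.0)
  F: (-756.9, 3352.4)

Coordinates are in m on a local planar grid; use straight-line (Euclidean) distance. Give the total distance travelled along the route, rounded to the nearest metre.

Leg distances:
A→B: 3474.1 m  (cumulative 3474.1 m)
B→C: 7020.0 m  (cumulative 10494.1 m)
C→D: 4749.4 m  (cumulative 15243.5 m)
D→E: 6335.6 m  (cumulative 21579.1 m)
E→F: 7017.4 m  (cumulative 28596.5 m)
Total route length ≈ 28597 m.

28597 m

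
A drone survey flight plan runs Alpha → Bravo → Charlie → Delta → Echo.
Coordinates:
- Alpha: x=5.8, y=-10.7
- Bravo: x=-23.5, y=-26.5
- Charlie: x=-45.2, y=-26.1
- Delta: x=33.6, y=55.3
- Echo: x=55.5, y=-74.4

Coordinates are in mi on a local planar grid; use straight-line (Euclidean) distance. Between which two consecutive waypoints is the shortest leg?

Bravo–Charlie

Leg distances:
Alpha→Bravo: 33.3 mi
Bravo→Charlie: 21.7 mi
Charlie→Delta: 113.3 mi
Delta→Echo: 131.5 mi
The shortest leg is Bravo–Charlie at 21.7 mi.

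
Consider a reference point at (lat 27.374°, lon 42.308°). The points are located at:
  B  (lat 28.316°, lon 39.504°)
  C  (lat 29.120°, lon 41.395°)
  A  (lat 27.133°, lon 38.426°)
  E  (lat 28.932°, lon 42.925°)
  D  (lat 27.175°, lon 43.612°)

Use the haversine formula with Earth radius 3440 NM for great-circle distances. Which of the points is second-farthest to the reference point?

Distance to each, sorted:
A: 207.7 NM
B: 159.2 NM
C: 115.4 NM
E: 99.1 NM
D: 70.6 NM
The second-farthest is B at 159.2 NM.

B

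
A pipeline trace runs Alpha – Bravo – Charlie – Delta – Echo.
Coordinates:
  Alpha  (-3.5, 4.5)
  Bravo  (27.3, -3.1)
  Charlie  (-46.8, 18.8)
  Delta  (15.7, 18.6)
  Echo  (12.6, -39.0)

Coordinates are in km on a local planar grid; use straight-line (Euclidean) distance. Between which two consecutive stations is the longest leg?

Leg distances:
Alpha→Bravo: 31.7 km
Bravo→Charlie: 77.3 km
Charlie→Delta: 62.5 km
Delta→Echo: 57.7 km
The longest leg is Bravo–Charlie at 77.3 km.

Bravo–Charlie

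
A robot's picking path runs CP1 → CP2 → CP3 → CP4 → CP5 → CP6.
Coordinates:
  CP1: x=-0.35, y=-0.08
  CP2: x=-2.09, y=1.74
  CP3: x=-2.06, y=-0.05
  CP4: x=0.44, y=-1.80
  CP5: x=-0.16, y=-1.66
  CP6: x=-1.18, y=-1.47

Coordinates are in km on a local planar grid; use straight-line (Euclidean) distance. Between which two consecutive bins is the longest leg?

Leg distances:
CP1→CP2: 2.5 km
CP2→CP3: 1.8 km
CP3→CP4: 3.1 km
CP4→CP5: 0.6 km
CP5→CP6: 1.0 km
The longest leg is CP3–CP4 at 3.1 km.

CP3–CP4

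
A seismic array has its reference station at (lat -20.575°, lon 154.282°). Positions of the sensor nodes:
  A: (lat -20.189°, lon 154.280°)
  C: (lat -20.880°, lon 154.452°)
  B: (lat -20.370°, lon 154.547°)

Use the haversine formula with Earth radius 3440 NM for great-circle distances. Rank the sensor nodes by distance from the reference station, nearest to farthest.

Computing each great-circle distance from (lat -20.575°, lon 154.282°):
B (lat -20.370°, lon 154.547°): 19.3 NM
C (lat -20.880°, lon 154.452°): 20.7 NM
A (lat -20.189°, lon 154.280°): 23.2 NM

B, C, A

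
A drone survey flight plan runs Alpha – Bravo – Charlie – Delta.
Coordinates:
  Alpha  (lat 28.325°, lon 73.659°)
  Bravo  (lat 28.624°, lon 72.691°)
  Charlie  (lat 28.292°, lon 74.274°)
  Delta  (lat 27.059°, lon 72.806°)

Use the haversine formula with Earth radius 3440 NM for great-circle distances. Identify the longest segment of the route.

Leg distances:
Alpha→Bravo: 54.1 NM
Bravo→Charlie: 85.9 NM
Charlie→Delta: 107.6 NM
The longest leg is Charlie–Delta at 107.6 NM.

Charlie–Delta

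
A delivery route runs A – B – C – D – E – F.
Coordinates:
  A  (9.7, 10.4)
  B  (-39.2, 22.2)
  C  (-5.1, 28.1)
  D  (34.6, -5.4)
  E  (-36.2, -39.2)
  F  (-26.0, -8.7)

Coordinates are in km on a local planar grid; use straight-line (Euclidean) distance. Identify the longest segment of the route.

D–E

Leg distances:
A→B: 50.3 km
B→C: 34.6 km
C→D: 51.9 km
D→E: 78.5 km
E→F: 32.2 km
The longest leg is D–E at 78.5 km.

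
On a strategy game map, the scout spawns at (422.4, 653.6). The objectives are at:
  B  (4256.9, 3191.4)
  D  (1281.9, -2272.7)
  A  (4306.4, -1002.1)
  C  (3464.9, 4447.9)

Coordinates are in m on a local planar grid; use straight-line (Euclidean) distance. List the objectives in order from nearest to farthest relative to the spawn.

D, A, B, C

Computing each straight-line distance from (422.4, 653.6):
D (1281.9, -2272.7): 3049.9 m
A (4306.4, -1002.1): 4222.2 m
B (4256.9, 3191.4): 4598.2 m
C (3464.9, 4447.9): 4863.5 m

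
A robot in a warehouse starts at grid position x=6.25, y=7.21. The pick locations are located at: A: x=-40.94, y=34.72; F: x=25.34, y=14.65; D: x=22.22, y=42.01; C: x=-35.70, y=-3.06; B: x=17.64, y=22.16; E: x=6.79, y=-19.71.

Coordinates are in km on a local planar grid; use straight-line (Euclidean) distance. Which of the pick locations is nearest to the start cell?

B

Distance to each, sorted:
B: 18.8 km
F: 20.5 km
E: 26.9 km
D: 38.3 km
C: 43.2 km
A: 54.6 km
The nearest is B at 18.8 km.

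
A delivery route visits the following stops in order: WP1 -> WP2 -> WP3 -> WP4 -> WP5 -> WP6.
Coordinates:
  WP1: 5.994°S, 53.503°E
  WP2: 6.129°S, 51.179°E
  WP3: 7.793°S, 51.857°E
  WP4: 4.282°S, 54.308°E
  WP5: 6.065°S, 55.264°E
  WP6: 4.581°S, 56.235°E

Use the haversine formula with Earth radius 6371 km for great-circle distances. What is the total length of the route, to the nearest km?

1354 km

Leg distances:
WP1→WP2: 257.4 km  (cumulative 257.4 km)
WP2→WP3: 199.6 km  (cumulative 457.0 km)
WP3→WP4: 475.2 km  (cumulative 932.2 km)
WP4→WP5: 224.8 km  (cumulative 1157.0 km)
WP5→WP6: 196.9 km  (cumulative 1353.9 km)
Total route length ≈ 1354 km.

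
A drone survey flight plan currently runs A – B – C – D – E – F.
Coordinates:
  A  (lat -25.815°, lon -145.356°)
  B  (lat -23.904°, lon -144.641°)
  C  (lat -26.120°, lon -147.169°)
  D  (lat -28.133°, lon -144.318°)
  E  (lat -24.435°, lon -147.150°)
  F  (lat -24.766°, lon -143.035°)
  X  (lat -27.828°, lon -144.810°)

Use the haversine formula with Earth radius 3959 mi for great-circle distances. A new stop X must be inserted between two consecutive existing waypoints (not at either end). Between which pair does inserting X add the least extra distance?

Added distance for inserting X between each consecutive pair:
A–B: 275.0 mi
B–C: 238.3 mi
C–D: 0.1 mi
D–E: 2.5 mi
E–F: 254.6 mi
Smallest added distance is 0.1 mi, inserting between C and D.

between C and D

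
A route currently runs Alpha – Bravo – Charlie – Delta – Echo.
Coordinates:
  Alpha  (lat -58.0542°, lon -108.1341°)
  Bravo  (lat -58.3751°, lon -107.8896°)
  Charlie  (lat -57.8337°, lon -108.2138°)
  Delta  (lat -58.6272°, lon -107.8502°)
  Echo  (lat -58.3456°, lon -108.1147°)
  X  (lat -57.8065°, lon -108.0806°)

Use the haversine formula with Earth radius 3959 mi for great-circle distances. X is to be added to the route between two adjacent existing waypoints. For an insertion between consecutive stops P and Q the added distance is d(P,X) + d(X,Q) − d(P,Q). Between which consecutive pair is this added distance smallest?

Added distance for inserting X between each consecutive pair:
Alpha–Bravo: 33.2 mi
Bravo–Charlie: 5.9 mi
Charlie–Delta: 6.2 mi
Delta–Echo: 72.9 mi
Smallest added distance is 5.9 mi, inserting between Bravo and Charlie.

between Bravo and Charlie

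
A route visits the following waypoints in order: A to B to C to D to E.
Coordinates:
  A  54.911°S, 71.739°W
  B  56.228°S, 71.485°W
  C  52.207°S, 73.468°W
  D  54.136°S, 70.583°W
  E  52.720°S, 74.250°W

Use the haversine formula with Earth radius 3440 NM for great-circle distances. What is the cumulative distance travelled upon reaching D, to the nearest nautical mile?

486 NM

Leg distances:
A→B: 79.5 NM  (cumulative 79.5 NM)
B→C: 251.2 NM  (cumulative 330.8 NM)
C→D: 155.5 NM  (cumulative 486.3 NM)
Cumulative distance at D ≈ 486 NM.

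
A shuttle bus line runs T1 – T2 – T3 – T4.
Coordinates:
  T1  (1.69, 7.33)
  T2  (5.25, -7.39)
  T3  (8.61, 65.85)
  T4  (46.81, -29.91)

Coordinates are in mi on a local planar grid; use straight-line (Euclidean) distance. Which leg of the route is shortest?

Leg distances:
T1→T2: 15.1 mi
T2→T3: 73.3 mi
T3→T4: 103.1 mi
The shortest leg is T1–T2 at 15.1 mi.

T1–T2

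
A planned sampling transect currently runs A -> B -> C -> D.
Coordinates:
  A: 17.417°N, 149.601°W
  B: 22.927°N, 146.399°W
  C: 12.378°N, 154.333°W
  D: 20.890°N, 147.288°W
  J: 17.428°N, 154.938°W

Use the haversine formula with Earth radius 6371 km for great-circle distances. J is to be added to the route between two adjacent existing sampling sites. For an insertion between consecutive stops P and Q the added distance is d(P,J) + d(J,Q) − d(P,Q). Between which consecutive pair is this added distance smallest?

between B and C

Added distance for inserting J between each consecutive pair:
A–B: 948.7 km
B–C: 203.4 km
C–D: 248.6 km
Smallest added distance is 203.4 km, inserting between B and C.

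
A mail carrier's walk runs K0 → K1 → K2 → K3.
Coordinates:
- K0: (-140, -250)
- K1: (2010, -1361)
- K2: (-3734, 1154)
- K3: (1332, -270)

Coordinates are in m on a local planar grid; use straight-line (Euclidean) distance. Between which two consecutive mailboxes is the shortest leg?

K0–K1

Leg distances:
K0→K1: 2420.1 m
K1→K2: 6270.5 m
K2→K3: 5262.3 m
The shortest leg is K0–K1 at 2420.1 m.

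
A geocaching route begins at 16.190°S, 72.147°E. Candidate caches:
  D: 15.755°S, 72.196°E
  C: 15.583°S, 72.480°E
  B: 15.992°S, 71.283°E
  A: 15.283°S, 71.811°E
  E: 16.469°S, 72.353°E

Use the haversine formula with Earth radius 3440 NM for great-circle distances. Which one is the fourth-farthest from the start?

D

Distances from the start (16.190°S, 72.147°E):
A: 57.8 NM
B: 51.2 NM
C: 41.2 NM
D: 26.3 NM
E: 20.5 NM
The fourth-farthest is D at 26.3 NM.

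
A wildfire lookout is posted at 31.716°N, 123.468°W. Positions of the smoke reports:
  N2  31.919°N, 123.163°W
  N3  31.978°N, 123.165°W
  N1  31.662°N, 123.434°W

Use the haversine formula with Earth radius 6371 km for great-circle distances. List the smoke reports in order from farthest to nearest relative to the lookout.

N3, N2, N1

Distance from the lookout at 31.716°N, 123.468°W to each:
N3 31.978°N, 123.165°W: 40.8 km
N2 31.919°N, 123.163°W: 36.6 km
N1 31.662°N, 123.434°W: 6.8 km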